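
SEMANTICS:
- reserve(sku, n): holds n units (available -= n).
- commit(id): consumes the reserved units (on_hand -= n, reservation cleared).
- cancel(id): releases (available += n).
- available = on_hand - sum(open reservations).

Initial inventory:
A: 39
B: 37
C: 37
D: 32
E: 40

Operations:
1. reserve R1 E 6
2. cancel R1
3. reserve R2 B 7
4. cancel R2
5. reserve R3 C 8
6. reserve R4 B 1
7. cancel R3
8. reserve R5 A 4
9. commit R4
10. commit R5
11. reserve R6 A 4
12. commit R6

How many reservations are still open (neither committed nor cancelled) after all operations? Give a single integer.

Answer: 0

Derivation:
Step 1: reserve R1 E 6 -> on_hand[A=39 B=37 C=37 D=32 E=40] avail[A=39 B=37 C=37 D=32 E=34] open={R1}
Step 2: cancel R1 -> on_hand[A=39 B=37 C=37 D=32 E=40] avail[A=39 B=37 C=37 D=32 E=40] open={}
Step 3: reserve R2 B 7 -> on_hand[A=39 B=37 C=37 D=32 E=40] avail[A=39 B=30 C=37 D=32 E=40] open={R2}
Step 4: cancel R2 -> on_hand[A=39 B=37 C=37 D=32 E=40] avail[A=39 B=37 C=37 D=32 E=40] open={}
Step 5: reserve R3 C 8 -> on_hand[A=39 B=37 C=37 D=32 E=40] avail[A=39 B=37 C=29 D=32 E=40] open={R3}
Step 6: reserve R4 B 1 -> on_hand[A=39 B=37 C=37 D=32 E=40] avail[A=39 B=36 C=29 D=32 E=40] open={R3,R4}
Step 7: cancel R3 -> on_hand[A=39 B=37 C=37 D=32 E=40] avail[A=39 B=36 C=37 D=32 E=40] open={R4}
Step 8: reserve R5 A 4 -> on_hand[A=39 B=37 C=37 D=32 E=40] avail[A=35 B=36 C=37 D=32 E=40] open={R4,R5}
Step 9: commit R4 -> on_hand[A=39 B=36 C=37 D=32 E=40] avail[A=35 B=36 C=37 D=32 E=40] open={R5}
Step 10: commit R5 -> on_hand[A=35 B=36 C=37 D=32 E=40] avail[A=35 B=36 C=37 D=32 E=40] open={}
Step 11: reserve R6 A 4 -> on_hand[A=35 B=36 C=37 D=32 E=40] avail[A=31 B=36 C=37 D=32 E=40] open={R6}
Step 12: commit R6 -> on_hand[A=31 B=36 C=37 D=32 E=40] avail[A=31 B=36 C=37 D=32 E=40] open={}
Open reservations: [] -> 0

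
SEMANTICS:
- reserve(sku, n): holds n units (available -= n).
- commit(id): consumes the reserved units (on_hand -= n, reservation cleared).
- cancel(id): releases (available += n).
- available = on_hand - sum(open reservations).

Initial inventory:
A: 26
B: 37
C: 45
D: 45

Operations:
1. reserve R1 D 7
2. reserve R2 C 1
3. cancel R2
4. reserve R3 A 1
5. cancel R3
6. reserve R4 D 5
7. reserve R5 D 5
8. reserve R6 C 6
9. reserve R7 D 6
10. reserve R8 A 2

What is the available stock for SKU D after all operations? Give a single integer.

Step 1: reserve R1 D 7 -> on_hand[A=26 B=37 C=45 D=45] avail[A=26 B=37 C=45 D=38] open={R1}
Step 2: reserve R2 C 1 -> on_hand[A=26 B=37 C=45 D=45] avail[A=26 B=37 C=44 D=38] open={R1,R2}
Step 3: cancel R2 -> on_hand[A=26 B=37 C=45 D=45] avail[A=26 B=37 C=45 D=38] open={R1}
Step 4: reserve R3 A 1 -> on_hand[A=26 B=37 C=45 D=45] avail[A=25 B=37 C=45 D=38] open={R1,R3}
Step 5: cancel R3 -> on_hand[A=26 B=37 C=45 D=45] avail[A=26 B=37 C=45 D=38] open={R1}
Step 6: reserve R4 D 5 -> on_hand[A=26 B=37 C=45 D=45] avail[A=26 B=37 C=45 D=33] open={R1,R4}
Step 7: reserve R5 D 5 -> on_hand[A=26 B=37 C=45 D=45] avail[A=26 B=37 C=45 D=28] open={R1,R4,R5}
Step 8: reserve R6 C 6 -> on_hand[A=26 B=37 C=45 D=45] avail[A=26 B=37 C=39 D=28] open={R1,R4,R5,R6}
Step 9: reserve R7 D 6 -> on_hand[A=26 B=37 C=45 D=45] avail[A=26 B=37 C=39 D=22] open={R1,R4,R5,R6,R7}
Step 10: reserve R8 A 2 -> on_hand[A=26 B=37 C=45 D=45] avail[A=24 B=37 C=39 D=22] open={R1,R4,R5,R6,R7,R8}
Final available[D] = 22

Answer: 22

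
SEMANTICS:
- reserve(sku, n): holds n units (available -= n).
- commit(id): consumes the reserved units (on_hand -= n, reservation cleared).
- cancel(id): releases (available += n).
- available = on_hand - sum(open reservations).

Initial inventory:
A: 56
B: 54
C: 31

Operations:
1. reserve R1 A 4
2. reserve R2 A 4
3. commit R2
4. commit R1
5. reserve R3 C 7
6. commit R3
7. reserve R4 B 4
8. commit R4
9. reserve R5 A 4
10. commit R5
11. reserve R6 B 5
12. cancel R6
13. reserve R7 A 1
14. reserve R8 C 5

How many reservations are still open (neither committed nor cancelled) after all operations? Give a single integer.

Step 1: reserve R1 A 4 -> on_hand[A=56 B=54 C=31] avail[A=52 B=54 C=31] open={R1}
Step 2: reserve R2 A 4 -> on_hand[A=56 B=54 C=31] avail[A=48 B=54 C=31] open={R1,R2}
Step 3: commit R2 -> on_hand[A=52 B=54 C=31] avail[A=48 B=54 C=31] open={R1}
Step 4: commit R1 -> on_hand[A=48 B=54 C=31] avail[A=48 B=54 C=31] open={}
Step 5: reserve R3 C 7 -> on_hand[A=48 B=54 C=31] avail[A=48 B=54 C=24] open={R3}
Step 6: commit R3 -> on_hand[A=48 B=54 C=24] avail[A=48 B=54 C=24] open={}
Step 7: reserve R4 B 4 -> on_hand[A=48 B=54 C=24] avail[A=48 B=50 C=24] open={R4}
Step 8: commit R4 -> on_hand[A=48 B=50 C=24] avail[A=48 B=50 C=24] open={}
Step 9: reserve R5 A 4 -> on_hand[A=48 B=50 C=24] avail[A=44 B=50 C=24] open={R5}
Step 10: commit R5 -> on_hand[A=44 B=50 C=24] avail[A=44 B=50 C=24] open={}
Step 11: reserve R6 B 5 -> on_hand[A=44 B=50 C=24] avail[A=44 B=45 C=24] open={R6}
Step 12: cancel R6 -> on_hand[A=44 B=50 C=24] avail[A=44 B=50 C=24] open={}
Step 13: reserve R7 A 1 -> on_hand[A=44 B=50 C=24] avail[A=43 B=50 C=24] open={R7}
Step 14: reserve R8 C 5 -> on_hand[A=44 B=50 C=24] avail[A=43 B=50 C=19] open={R7,R8}
Open reservations: ['R7', 'R8'] -> 2

Answer: 2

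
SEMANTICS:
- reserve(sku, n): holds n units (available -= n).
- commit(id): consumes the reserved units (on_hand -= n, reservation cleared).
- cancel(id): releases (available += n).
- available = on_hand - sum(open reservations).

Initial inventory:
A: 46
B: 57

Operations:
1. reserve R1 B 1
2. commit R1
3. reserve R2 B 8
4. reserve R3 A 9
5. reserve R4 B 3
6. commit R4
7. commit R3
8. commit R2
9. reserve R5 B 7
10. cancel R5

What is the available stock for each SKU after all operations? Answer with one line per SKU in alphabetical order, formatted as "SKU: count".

Answer: A: 37
B: 45

Derivation:
Step 1: reserve R1 B 1 -> on_hand[A=46 B=57] avail[A=46 B=56] open={R1}
Step 2: commit R1 -> on_hand[A=46 B=56] avail[A=46 B=56] open={}
Step 3: reserve R2 B 8 -> on_hand[A=46 B=56] avail[A=46 B=48] open={R2}
Step 4: reserve R3 A 9 -> on_hand[A=46 B=56] avail[A=37 B=48] open={R2,R3}
Step 5: reserve R4 B 3 -> on_hand[A=46 B=56] avail[A=37 B=45] open={R2,R3,R4}
Step 6: commit R4 -> on_hand[A=46 B=53] avail[A=37 B=45] open={R2,R3}
Step 7: commit R3 -> on_hand[A=37 B=53] avail[A=37 B=45] open={R2}
Step 8: commit R2 -> on_hand[A=37 B=45] avail[A=37 B=45] open={}
Step 9: reserve R5 B 7 -> on_hand[A=37 B=45] avail[A=37 B=38] open={R5}
Step 10: cancel R5 -> on_hand[A=37 B=45] avail[A=37 B=45] open={}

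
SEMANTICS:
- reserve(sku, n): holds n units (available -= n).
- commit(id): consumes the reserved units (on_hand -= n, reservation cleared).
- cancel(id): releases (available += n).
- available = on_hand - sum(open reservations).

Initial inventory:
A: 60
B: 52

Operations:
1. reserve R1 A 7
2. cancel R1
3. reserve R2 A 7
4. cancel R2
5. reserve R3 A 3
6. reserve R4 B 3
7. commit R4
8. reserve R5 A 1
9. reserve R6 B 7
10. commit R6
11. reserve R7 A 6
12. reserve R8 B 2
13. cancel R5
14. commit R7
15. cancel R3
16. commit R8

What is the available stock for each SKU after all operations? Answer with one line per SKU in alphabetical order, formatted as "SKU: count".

Step 1: reserve R1 A 7 -> on_hand[A=60 B=52] avail[A=53 B=52] open={R1}
Step 2: cancel R1 -> on_hand[A=60 B=52] avail[A=60 B=52] open={}
Step 3: reserve R2 A 7 -> on_hand[A=60 B=52] avail[A=53 B=52] open={R2}
Step 4: cancel R2 -> on_hand[A=60 B=52] avail[A=60 B=52] open={}
Step 5: reserve R3 A 3 -> on_hand[A=60 B=52] avail[A=57 B=52] open={R3}
Step 6: reserve R4 B 3 -> on_hand[A=60 B=52] avail[A=57 B=49] open={R3,R4}
Step 7: commit R4 -> on_hand[A=60 B=49] avail[A=57 B=49] open={R3}
Step 8: reserve R5 A 1 -> on_hand[A=60 B=49] avail[A=56 B=49] open={R3,R5}
Step 9: reserve R6 B 7 -> on_hand[A=60 B=49] avail[A=56 B=42] open={R3,R5,R6}
Step 10: commit R6 -> on_hand[A=60 B=42] avail[A=56 B=42] open={R3,R5}
Step 11: reserve R7 A 6 -> on_hand[A=60 B=42] avail[A=50 B=42] open={R3,R5,R7}
Step 12: reserve R8 B 2 -> on_hand[A=60 B=42] avail[A=50 B=40] open={R3,R5,R7,R8}
Step 13: cancel R5 -> on_hand[A=60 B=42] avail[A=51 B=40] open={R3,R7,R8}
Step 14: commit R7 -> on_hand[A=54 B=42] avail[A=51 B=40] open={R3,R8}
Step 15: cancel R3 -> on_hand[A=54 B=42] avail[A=54 B=40] open={R8}
Step 16: commit R8 -> on_hand[A=54 B=40] avail[A=54 B=40] open={}

Answer: A: 54
B: 40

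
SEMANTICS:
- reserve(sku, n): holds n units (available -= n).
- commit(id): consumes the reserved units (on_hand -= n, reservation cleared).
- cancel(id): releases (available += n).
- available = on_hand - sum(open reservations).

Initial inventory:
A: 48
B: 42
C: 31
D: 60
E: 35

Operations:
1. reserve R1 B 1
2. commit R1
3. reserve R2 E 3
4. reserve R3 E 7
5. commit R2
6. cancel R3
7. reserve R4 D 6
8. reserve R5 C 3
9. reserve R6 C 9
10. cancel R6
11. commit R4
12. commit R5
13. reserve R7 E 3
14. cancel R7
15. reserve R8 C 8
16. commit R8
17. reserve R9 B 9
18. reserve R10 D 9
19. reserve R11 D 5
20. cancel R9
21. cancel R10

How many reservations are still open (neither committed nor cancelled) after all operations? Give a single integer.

Step 1: reserve R1 B 1 -> on_hand[A=48 B=42 C=31 D=60 E=35] avail[A=48 B=41 C=31 D=60 E=35] open={R1}
Step 2: commit R1 -> on_hand[A=48 B=41 C=31 D=60 E=35] avail[A=48 B=41 C=31 D=60 E=35] open={}
Step 3: reserve R2 E 3 -> on_hand[A=48 B=41 C=31 D=60 E=35] avail[A=48 B=41 C=31 D=60 E=32] open={R2}
Step 4: reserve R3 E 7 -> on_hand[A=48 B=41 C=31 D=60 E=35] avail[A=48 B=41 C=31 D=60 E=25] open={R2,R3}
Step 5: commit R2 -> on_hand[A=48 B=41 C=31 D=60 E=32] avail[A=48 B=41 C=31 D=60 E=25] open={R3}
Step 6: cancel R3 -> on_hand[A=48 B=41 C=31 D=60 E=32] avail[A=48 B=41 C=31 D=60 E=32] open={}
Step 7: reserve R4 D 6 -> on_hand[A=48 B=41 C=31 D=60 E=32] avail[A=48 B=41 C=31 D=54 E=32] open={R4}
Step 8: reserve R5 C 3 -> on_hand[A=48 B=41 C=31 D=60 E=32] avail[A=48 B=41 C=28 D=54 E=32] open={R4,R5}
Step 9: reserve R6 C 9 -> on_hand[A=48 B=41 C=31 D=60 E=32] avail[A=48 B=41 C=19 D=54 E=32] open={R4,R5,R6}
Step 10: cancel R6 -> on_hand[A=48 B=41 C=31 D=60 E=32] avail[A=48 B=41 C=28 D=54 E=32] open={R4,R5}
Step 11: commit R4 -> on_hand[A=48 B=41 C=31 D=54 E=32] avail[A=48 B=41 C=28 D=54 E=32] open={R5}
Step 12: commit R5 -> on_hand[A=48 B=41 C=28 D=54 E=32] avail[A=48 B=41 C=28 D=54 E=32] open={}
Step 13: reserve R7 E 3 -> on_hand[A=48 B=41 C=28 D=54 E=32] avail[A=48 B=41 C=28 D=54 E=29] open={R7}
Step 14: cancel R7 -> on_hand[A=48 B=41 C=28 D=54 E=32] avail[A=48 B=41 C=28 D=54 E=32] open={}
Step 15: reserve R8 C 8 -> on_hand[A=48 B=41 C=28 D=54 E=32] avail[A=48 B=41 C=20 D=54 E=32] open={R8}
Step 16: commit R8 -> on_hand[A=48 B=41 C=20 D=54 E=32] avail[A=48 B=41 C=20 D=54 E=32] open={}
Step 17: reserve R9 B 9 -> on_hand[A=48 B=41 C=20 D=54 E=32] avail[A=48 B=32 C=20 D=54 E=32] open={R9}
Step 18: reserve R10 D 9 -> on_hand[A=48 B=41 C=20 D=54 E=32] avail[A=48 B=32 C=20 D=45 E=32] open={R10,R9}
Step 19: reserve R11 D 5 -> on_hand[A=48 B=41 C=20 D=54 E=32] avail[A=48 B=32 C=20 D=40 E=32] open={R10,R11,R9}
Step 20: cancel R9 -> on_hand[A=48 B=41 C=20 D=54 E=32] avail[A=48 B=41 C=20 D=40 E=32] open={R10,R11}
Step 21: cancel R10 -> on_hand[A=48 B=41 C=20 D=54 E=32] avail[A=48 B=41 C=20 D=49 E=32] open={R11}
Open reservations: ['R11'] -> 1

Answer: 1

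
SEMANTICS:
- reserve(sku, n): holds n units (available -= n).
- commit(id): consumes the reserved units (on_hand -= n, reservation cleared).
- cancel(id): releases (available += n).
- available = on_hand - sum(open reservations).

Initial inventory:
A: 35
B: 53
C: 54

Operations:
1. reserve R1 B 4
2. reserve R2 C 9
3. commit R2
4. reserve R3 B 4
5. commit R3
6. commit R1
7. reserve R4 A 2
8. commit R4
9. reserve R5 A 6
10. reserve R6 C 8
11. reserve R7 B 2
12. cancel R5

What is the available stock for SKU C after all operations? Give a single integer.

Answer: 37

Derivation:
Step 1: reserve R1 B 4 -> on_hand[A=35 B=53 C=54] avail[A=35 B=49 C=54] open={R1}
Step 2: reserve R2 C 9 -> on_hand[A=35 B=53 C=54] avail[A=35 B=49 C=45] open={R1,R2}
Step 3: commit R2 -> on_hand[A=35 B=53 C=45] avail[A=35 B=49 C=45] open={R1}
Step 4: reserve R3 B 4 -> on_hand[A=35 B=53 C=45] avail[A=35 B=45 C=45] open={R1,R3}
Step 5: commit R3 -> on_hand[A=35 B=49 C=45] avail[A=35 B=45 C=45] open={R1}
Step 6: commit R1 -> on_hand[A=35 B=45 C=45] avail[A=35 B=45 C=45] open={}
Step 7: reserve R4 A 2 -> on_hand[A=35 B=45 C=45] avail[A=33 B=45 C=45] open={R4}
Step 8: commit R4 -> on_hand[A=33 B=45 C=45] avail[A=33 B=45 C=45] open={}
Step 9: reserve R5 A 6 -> on_hand[A=33 B=45 C=45] avail[A=27 B=45 C=45] open={R5}
Step 10: reserve R6 C 8 -> on_hand[A=33 B=45 C=45] avail[A=27 B=45 C=37] open={R5,R6}
Step 11: reserve R7 B 2 -> on_hand[A=33 B=45 C=45] avail[A=27 B=43 C=37] open={R5,R6,R7}
Step 12: cancel R5 -> on_hand[A=33 B=45 C=45] avail[A=33 B=43 C=37] open={R6,R7}
Final available[C] = 37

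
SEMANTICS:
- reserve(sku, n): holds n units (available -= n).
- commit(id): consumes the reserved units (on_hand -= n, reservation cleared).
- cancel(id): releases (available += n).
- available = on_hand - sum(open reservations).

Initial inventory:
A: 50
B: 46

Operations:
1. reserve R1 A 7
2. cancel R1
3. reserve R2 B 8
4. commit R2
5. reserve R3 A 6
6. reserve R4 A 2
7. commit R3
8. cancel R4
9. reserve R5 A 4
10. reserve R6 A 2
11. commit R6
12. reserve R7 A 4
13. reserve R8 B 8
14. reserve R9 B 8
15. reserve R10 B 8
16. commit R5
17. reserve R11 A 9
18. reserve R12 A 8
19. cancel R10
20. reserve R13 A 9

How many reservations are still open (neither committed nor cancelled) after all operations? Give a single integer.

Step 1: reserve R1 A 7 -> on_hand[A=50 B=46] avail[A=43 B=46] open={R1}
Step 2: cancel R1 -> on_hand[A=50 B=46] avail[A=50 B=46] open={}
Step 3: reserve R2 B 8 -> on_hand[A=50 B=46] avail[A=50 B=38] open={R2}
Step 4: commit R2 -> on_hand[A=50 B=38] avail[A=50 B=38] open={}
Step 5: reserve R3 A 6 -> on_hand[A=50 B=38] avail[A=44 B=38] open={R3}
Step 6: reserve R4 A 2 -> on_hand[A=50 B=38] avail[A=42 B=38] open={R3,R4}
Step 7: commit R3 -> on_hand[A=44 B=38] avail[A=42 B=38] open={R4}
Step 8: cancel R4 -> on_hand[A=44 B=38] avail[A=44 B=38] open={}
Step 9: reserve R5 A 4 -> on_hand[A=44 B=38] avail[A=40 B=38] open={R5}
Step 10: reserve R6 A 2 -> on_hand[A=44 B=38] avail[A=38 B=38] open={R5,R6}
Step 11: commit R6 -> on_hand[A=42 B=38] avail[A=38 B=38] open={R5}
Step 12: reserve R7 A 4 -> on_hand[A=42 B=38] avail[A=34 B=38] open={R5,R7}
Step 13: reserve R8 B 8 -> on_hand[A=42 B=38] avail[A=34 B=30] open={R5,R7,R8}
Step 14: reserve R9 B 8 -> on_hand[A=42 B=38] avail[A=34 B=22] open={R5,R7,R8,R9}
Step 15: reserve R10 B 8 -> on_hand[A=42 B=38] avail[A=34 B=14] open={R10,R5,R7,R8,R9}
Step 16: commit R5 -> on_hand[A=38 B=38] avail[A=34 B=14] open={R10,R7,R8,R9}
Step 17: reserve R11 A 9 -> on_hand[A=38 B=38] avail[A=25 B=14] open={R10,R11,R7,R8,R9}
Step 18: reserve R12 A 8 -> on_hand[A=38 B=38] avail[A=17 B=14] open={R10,R11,R12,R7,R8,R9}
Step 19: cancel R10 -> on_hand[A=38 B=38] avail[A=17 B=22] open={R11,R12,R7,R8,R9}
Step 20: reserve R13 A 9 -> on_hand[A=38 B=38] avail[A=8 B=22] open={R11,R12,R13,R7,R8,R9}
Open reservations: ['R11', 'R12', 'R13', 'R7', 'R8', 'R9'] -> 6

Answer: 6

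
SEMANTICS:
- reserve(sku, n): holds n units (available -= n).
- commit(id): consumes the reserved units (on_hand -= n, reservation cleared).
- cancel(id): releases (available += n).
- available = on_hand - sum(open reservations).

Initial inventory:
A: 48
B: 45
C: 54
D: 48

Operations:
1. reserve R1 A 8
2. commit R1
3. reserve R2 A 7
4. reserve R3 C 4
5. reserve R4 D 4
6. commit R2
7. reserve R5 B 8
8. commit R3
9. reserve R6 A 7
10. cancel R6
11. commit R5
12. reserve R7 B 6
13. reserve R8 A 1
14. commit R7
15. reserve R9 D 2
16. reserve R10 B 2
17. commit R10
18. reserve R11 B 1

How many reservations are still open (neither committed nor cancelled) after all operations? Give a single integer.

Step 1: reserve R1 A 8 -> on_hand[A=48 B=45 C=54 D=48] avail[A=40 B=45 C=54 D=48] open={R1}
Step 2: commit R1 -> on_hand[A=40 B=45 C=54 D=48] avail[A=40 B=45 C=54 D=48] open={}
Step 3: reserve R2 A 7 -> on_hand[A=40 B=45 C=54 D=48] avail[A=33 B=45 C=54 D=48] open={R2}
Step 4: reserve R3 C 4 -> on_hand[A=40 B=45 C=54 D=48] avail[A=33 B=45 C=50 D=48] open={R2,R3}
Step 5: reserve R4 D 4 -> on_hand[A=40 B=45 C=54 D=48] avail[A=33 B=45 C=50 D=44] open={R2,R3,R4}
Step 6: commit R2 -> on_hand[A=33 B=45 C=54 D=48] avail[A=33 B=45 C=50 D=44] open={R3,R4}
Step 7: reserve R5 B 8 -> on_hand[A=33 B=45 C=54 D=48] avail[A=33 B=37 C=50 D=44] open={R3,R4,R5}
Step 8: commit R3 -> on_hand[A=33 B=45 C=50 D=48] avail[A=33 B=37 C=50 D=44] open={R4,R5}
Step 9: reserve R6 A 7 -> on_hand[A=33 B=45 C=50 D=48] avail[A=26 B=37 C=50 D=44] open={R4,R5,R6}
Step 10: cancel R6 -> on_hand[A=33 B=45 C=50 D=48] avail[A=33 B=37 C=50 D=44] open={R4,R5}
Step 11: commit R5 -> on_hand[A=33 B=37 C=50 D=48] avail[A=33 B=37 C=50 D=44] open={R4}
Step 12: reserve R7 B 6 -> on_hand[A=33 B=37 C=50 D=48] avail[A=33 B=31 C=50 D=44] open={R4,R7}
Step 13: reserve R8 A 1 -> on_hand[A=33 B=37 C=50 D=48] avail[A=32 B=31 C=50 D=44] open={R4,R7,R8}
Step 14: commit R7 -> on_hand[A=33 B=31 C=50 D=48] avail[A=32 B=31 C=50 D=44] open={R4,R8}
Step 15: reserve R9 D 2 -> on_hand[A=33 B=31 C=50 D=48] avail[A=32 B=31 C=50 D=42] open={R4,R8,R9}
Step 16: reserve R10 B 2 -> on_hand[A=33 B=31 C=50 D=48] avail[A=32 B=29 C=50 D=42] open={R10,R4,R8,R9}
Step 17: commit R10 -> on_hand[A=33 B=29 C=50 D=48] avail[A=32 B=29 C=50 D=42] open={R4,R8,R9}
Step 18: reserve R11 B 1 -> on_hand[A=33 B=29 C=50 D=48] avail[A=32 B=28 C=50 D=42] open={R11,R4,R8,R9}
Open reservations: ['R11', 'R4', 'R8', 'R9'] -> 4

Answer: 4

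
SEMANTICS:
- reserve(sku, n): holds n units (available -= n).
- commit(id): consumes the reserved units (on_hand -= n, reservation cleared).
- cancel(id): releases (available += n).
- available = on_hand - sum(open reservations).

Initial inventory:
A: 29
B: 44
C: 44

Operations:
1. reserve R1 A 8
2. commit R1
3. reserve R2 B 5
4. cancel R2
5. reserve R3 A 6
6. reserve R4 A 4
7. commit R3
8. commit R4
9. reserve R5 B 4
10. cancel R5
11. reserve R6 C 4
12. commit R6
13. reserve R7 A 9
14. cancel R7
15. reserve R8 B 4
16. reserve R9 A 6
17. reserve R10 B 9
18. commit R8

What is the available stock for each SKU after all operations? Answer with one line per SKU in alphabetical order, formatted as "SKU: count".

Answer: A: 5
B: 31
C: 40

Derivation:
Step 1: reserve R1 A 8 -> on_hand[A=29 B=44 C=44] avail[A=21 B=44 C=44] open={R1}
Step 2: commit R1 -> on_hand[A=21 B=44 C=44] avail[A=21 B=44 C=44] open={}
Step 3: reserve R2 B 5 -> on_hand[A=21 B=44 C=44] avail[A=21 B=39 C=44] open={R2}
Step 4: cancel R2 -> on_hand[A=21 B=44 C=44] avail[A=21 B=44 C=44] open={}
Step 5: reserve R3 A 6 -> on_hand[A=21 B=44 C=44] avail[A=15 B=44 C=44] open={R3}
Step 6: reserve R4 A 4 -> on_hand[A=21 B=44 C=44] avail[A=11 B=44 C=44] open={R3,R4}
Step 7: commit R3 -> on_hand[A=15 B=44 C=44] avail[A=11 B=44 C=44] open={R4}
Step 8: commit R4 -> on_hand[A=11 B=44 C=44] avail[A=11 B=44 C=44] open={}
Step 9: reserve R5 B 4 -> on_hand[A=11 B=44 C=44] avail[A=11 B=40 C=44] open={R5}
Step 10: cancel R5 -> on_hand[A=11 B=44 C=44] avail[A=11 B=44 C=44] open={}
Step 11: reserve R6 C 4 -> on_hand[A=11 B=44 C=44] avail[A=11 B=44 C=40] open={R6}
Step 12: commit R6 -> on_hand[A=11 B=44 C=40] avail[A=11 B=44 C=40] open={}
Step 13: reserve R7 A 9 -> on_hand[A=11 B=44 C=40] avail[A=2 B=44 C=40] open={R7}
Step 14: cancel R7 -> on_hand[A=11 B=44 C=40] avail[A=11 B=44 C=40] open={}
Step 15: reserve R8 B 4 -> on_hand[A=11 B=44 C=40] avail[A=11 B=40 C=40] open={R8}
Step 16: reserve R9 A 6 -> on_hand[A=11 B=44 C=40] avail[A=5 B=40 C=40] open={R8,R9}
Step 17: reserve R10 B 9 -> on_hand[A=11 B=44 C=40] avail[A=5 B=31 C=40] open={R10,R8,R9}
Step 18: commit R8 -> on_hand[A=11 B=40 C=40] avail[A=5 B=31 C=40] open={R10,R9}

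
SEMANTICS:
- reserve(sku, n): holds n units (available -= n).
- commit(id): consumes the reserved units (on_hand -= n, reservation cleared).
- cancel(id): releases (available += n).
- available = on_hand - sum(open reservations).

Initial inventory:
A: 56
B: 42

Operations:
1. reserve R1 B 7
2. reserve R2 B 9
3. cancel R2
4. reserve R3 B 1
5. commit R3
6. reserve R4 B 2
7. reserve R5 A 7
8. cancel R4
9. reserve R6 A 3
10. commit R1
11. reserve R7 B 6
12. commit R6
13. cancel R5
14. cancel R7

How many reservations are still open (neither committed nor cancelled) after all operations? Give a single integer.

Step 1: reserve R1 B 7 -> on_hand[A=56 B=42] avail[A=56 B=35] open={R1}
Step 2: reserve R2 B 9 -> on_hand[A=56 B=42] avail[A=56 B=26] open={R1,R2}
Step 3: cancel R2 -> on_hand[A=56 B=42] avail[A=56 B=35] open={R1}
Step 4: reserve R3 B 1 -> on_hand[A=56 B=42] avail[A=56 B=34] open={R1,R3}
Step 5: commit R3 -> on_hand[A=56 B=41] avail[A=56 B=34] open={R1}
Step 6: reserve R4 B 2 -> on_hand[A=56 B=41] avail[A=56 B=32] open={R1,R4}
Step 7: reserve R5 A 7 -> on_hand[A=56 B=41] avail[A=49 B=32] open={R1,R4,R5}
Step 8: cancel R4 -> on_hand[A=56 B=41] avail[A=49 B=34] open={R1,R5}
Step 9: reserve R6 A 3 -> on_hand[A=56 B=41] avail[A=46 B=34] open={R1,R5,R6}
Step 10: commit R1 -> on_hand[A=56 B=34] avail[A=46 B=34] open={R5,R6}
Step 11: reserve R7 B 6 -> on_hand[A=56 B=34] avail[A=46 B=28] open={R5,R6,R7}
Step 12: commit R6 -> on_hand[A=53 B=34] avail[A=46 B=28] open={R5,R7}
Step 13: cancel R5 -> on_hand[A=53 B=34] avail[A=53 B=28] open={R7}
Step 14: cancel R7 -> on_hand[A=53 B=34] avail[A=53 B=34] open={}
Open reservations: [] -> 0

Answer: 0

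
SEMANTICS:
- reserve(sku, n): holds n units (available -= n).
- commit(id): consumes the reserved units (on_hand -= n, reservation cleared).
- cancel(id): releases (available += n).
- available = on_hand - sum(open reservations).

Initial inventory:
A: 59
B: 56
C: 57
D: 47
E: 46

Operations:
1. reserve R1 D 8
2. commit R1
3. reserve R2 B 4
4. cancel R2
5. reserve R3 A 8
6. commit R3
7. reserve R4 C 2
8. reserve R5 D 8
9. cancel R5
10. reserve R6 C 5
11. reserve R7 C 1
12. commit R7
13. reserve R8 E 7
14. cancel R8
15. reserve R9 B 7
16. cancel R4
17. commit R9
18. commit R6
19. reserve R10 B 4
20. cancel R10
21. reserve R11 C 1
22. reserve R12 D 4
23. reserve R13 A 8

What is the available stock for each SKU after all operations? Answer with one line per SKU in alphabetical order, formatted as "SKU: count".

Answer: A: 43
B: 49
C: 50
D: 35
E: 46

Derivation:
Step 1: reserve R1 D 8 -> on_hand[A=59 B=56 C=57 D=47 E=46] avail[A=59 B=56 C=57 D=39 E=46] open={R1}
Step 2: commit R1 -> on_hand[A=59 B=56 C=57 D=39 E=46] avail[A=59 B=56 C=57 D=39 E=46] open={}
Step 3: reserve R2 B 4 -> on_hand[A=59 B=56 C=57 D=39 E=46] avail[A=59 B=52 C=57 D=39 E=46] open={R2}
Step 4: cancel R2 -> on_hand[A=59 B=56 C=57 D=39 E=46] avail[A=59 B=56 C=57 D=39 E=46] open={}
Step 5: reserve R3 A 8 -> on_hand[A=59 B=56 C=57 D=39 E=46] avail[A=51 B=56 C=57 D=39 E=46] open={R3}
Step 6: commit R3 -> on_hand[A=51 B=56 C=57 D=39 E=46] avail[A=51 B=56 C=57 D=39 E=46] open={}
Step 7: reserve R4 C 2 -> on_hand[A=51 B=56 C=57 D=39 E=46] avail[A=51 B=56 C=55 D=39 E=46] open={R4}
Step 8: reserve R5 D 8 -> on_hand[A=51 B=56 C=57 D=39 E=46] avail[A=51 B=56 C=55 D=31 E=46] open={R4,R5}
Step 9: cancel R5 -> on_hand[A=51 B=56 C=57 D=39 E=46] avail[A=51 B=56 C=55 D=39 E=46] open={R4}
Step 10: reserve R6 C 5 -> on_hand[A=51 B=56 C=57 D=39 E=46] avail[A=51 B=56 C=50 D=39 E=46] open={R4,R6}
Step 11: reserve R7 C 1 -> on_hand[A=51 B=56 C=57 D=39 E=46] avail[A=51 B=56 C=49 D=39 E=46] open={R4,R6,R7}
Step 12: commit R7 -> on_hand[A=51 B=56 C=56 D=39 E=46] avail[A=51 B=56 C=49 D=39 E=46] open={R4,R6}
Step 13: reserve R8 E 7 -> on_hand[A=51 B=56 C=56 D=39 E=46] avail[A=51 B=56 C=49 D=39 E=39] open={R4,R6,R8}
Step 14: cancel R8 -> on_hand[A=51 B=56 C=56 D=39 E=46] avail[A=51 B=56 C=49 D=39 E=46] open={R4,R6}
Step 15: reserve R9 B 7 -> on_hand[A=51 B=56 C=56 D=39 E=46] avail[A=51 B=49 C=49 D=39 E=46] open={R4,R6,R9}
Step 16: cancel R4 -> on_hand[A=51 B=56 C=56 D=39 E=46] avail[A=51 B=49 C=51 D=39 E=46] open={R6,R9}
Step 17: commit R9 -> on_hand[A=51 B=49 C=56 D=39 E=46] avail[A=51 B=49 C=51 D=39 E=46] open={R6}
Step 18: commit R6 -> on_hand[A=51 B=49 C=51 D=39 E=46] avail[A=51 B=49 C=51 D=39 E=46] open={}
Step 19: reserve R10 B 4 -> on_hand[A=51 B=49 C=51 D=39 E=46] avail[A=51 B=45 C=51 D=39 E=46] open={R10}
Step 20: cancel R10 -> on_hand[A=51 B=49 C=51 D=39 E=46] avail[A=51 B=49 C=51 D=39 E=46] open={}
Step 21: reserve R11 C 1 -> on_hand[A=51 B=49 C=51 D=39 E=46] avail[A=51 B=49 C=50 D=39 E=46] open={R11}
Step 22: reserve R12 D 4 -> on_hand[A=51 B=49 C=51 D=39 E=46] avail[A=51 B=49 C=50 D=35 E=46] open={R11,R12}
Step 23: reserve R13 A 8 -> on_hand[A=51 B=49 C=51 D=39 E=46] avail[A=43 B=49 C=50 D=35 E=46] open={R11,R12,R13}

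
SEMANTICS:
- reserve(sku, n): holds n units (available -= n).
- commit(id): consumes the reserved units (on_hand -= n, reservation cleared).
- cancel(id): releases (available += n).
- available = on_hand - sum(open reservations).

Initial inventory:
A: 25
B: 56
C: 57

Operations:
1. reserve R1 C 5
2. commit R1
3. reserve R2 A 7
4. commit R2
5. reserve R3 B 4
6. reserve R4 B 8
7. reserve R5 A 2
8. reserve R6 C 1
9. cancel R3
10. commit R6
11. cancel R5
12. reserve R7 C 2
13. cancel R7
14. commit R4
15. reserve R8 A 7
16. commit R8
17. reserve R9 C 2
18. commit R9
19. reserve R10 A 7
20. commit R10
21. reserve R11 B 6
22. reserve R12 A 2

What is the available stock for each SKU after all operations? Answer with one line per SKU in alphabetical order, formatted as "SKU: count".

Step 1: reserve R1 C 5 -> on_hand[A=25 B=56 C=57] avail[A=25 B=56 C=52] open={R1}
Step 2: commit R1 -> on_hand[A=25 B=56 C=52] avail[A=25 B=56 C=52] open={}
Step 3: reserve R2 A 7 -> on_hand[A=25 B=56 C=52] avail[A=18 B=56 C=52] open={R2}
Step 4: commit R2 -> on_hand[A=18 B=56 C=52] avail[A=18 B=56 C=52] open={}
Step 5: reserve R3 B 4 -> on_hand[A=18 B=56 C=52] avail[A=18 B=52 C=52] open={R3}
Step 6: reserve R4 B 8 -> on_hand[A=18 B=56 C=52] avail[A=18 B=44 C=52] open={R3,R4}
Step 7: reserve R5 A 2 -> on_hand[A=18 B=56 C=52] avail[A=16 B=44 C=52] open={R3,R4,R5}
Step 8: reserve R6 C 1 -> on_hand[A=18 B=56 C=52] avail[A=16 B=44 C=51] open={R3,R4,R5,R6}
Step 9: cancel R3 -> on_hand[A=18 B=56 C=52] avail[A=16 B=48 C=51] open={R4,R5,R6}
Step 10: commit R6 -> on_hand[A=18 B=56 C=51] avail[A=16 B=48 C=51] open={R4,R5}
Step 11: cancel R5 -> on_hand[A=18 B=56 C=51] avail[A=18 B=48 C=51] open={R4}
Step 12: reserve R7 C 2 -> on_hand[A=18 B=56 C=51] avail[A=18 B=48 C=49] open={R4,R7}
Step 13: cancel R7 -> on_hand[A=18 B=56 C=51] avail[A=18 B=48 C=51] open={R4}
Step 14: commit R4 -> on_hand[A=18 B=48 C=51] avail[A=18 B=48 C=51] open={}
Step 15: reserve R8 A 7 -> on_hand[A=18 B=48 C=51] avail[A=11 B=48 C=51] open={R8}
Step 16: commit R8 -> on_hand[A=11 B=48 C=51] avail[A=11 B=48 C=51] open={}
Step 17: reserve R9 C 2 -> on_hand[A=11 B=48 C=51] avail[A=11 B=48 C=49] open={R9}
Step 18: commit R9 -> on_hand[A=11 B=48 C=49] avail[A=11 B=48 C=49] open={}
Step 19: reserve R10 A 7 -> on_hand[A=11 B=48 C=49] avail[A=4 B=48 C=49] open={R10}
Step 20: commit R10 -> on_hand[A=4 B=48 C=49] avail[A=4 B=48 C=49] open={}
Step 21: reserve R11 B 6 -> on_hand[A=4 B=48 C=49] avail[A=4 B=42 C=49] open={R11}
Step 22: reserve R12 A 2 -> on_hand[A=4 B=48 C=49] avail[A=2 B=42 C=49] open={R11,R12}

Answer: A: 2
B: 42
C: 49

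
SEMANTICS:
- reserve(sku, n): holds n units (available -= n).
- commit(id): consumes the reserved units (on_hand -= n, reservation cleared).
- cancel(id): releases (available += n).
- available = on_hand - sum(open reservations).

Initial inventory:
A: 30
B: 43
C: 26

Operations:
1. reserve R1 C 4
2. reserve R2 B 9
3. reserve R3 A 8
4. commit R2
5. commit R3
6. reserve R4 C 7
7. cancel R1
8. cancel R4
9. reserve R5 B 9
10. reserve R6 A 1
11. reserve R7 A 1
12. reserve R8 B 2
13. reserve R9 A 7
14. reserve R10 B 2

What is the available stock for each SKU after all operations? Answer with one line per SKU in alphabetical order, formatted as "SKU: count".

Step 1: reserve R1 C 4 -> on_hand[A=30 B=43 C=26] avail[A=30 B=43 C=22] open={R1}
Step 2: reserve R2 B 9 -> on_hand[A=30 B=43 C=26] avail[A=30 B=34 C=22] open={R1,R2}
Step 3: reserve R3 A 8 -> on_hand[A=30 B=43 C=26] avail[A=22 B=34 C=22] open={R1,R2,R3}
Step 4: commit R2 -> on_hand[A=30 B=34 C=26] avail[A=22 B=34 C=22] open={R1,R3}
Step 5: commit R3 -> on_hand[A=22 B=34 C=26] avail[A=22 B=34 C=22] open={R1}
Step 6: reserve R4 C 7 -> on_hand[A=22 B=34 C=26] avail[A=22 B=34 C=15] open={R1,R4}
Step 7: cancel R1 -> on_hand[A=22 B=34 C=26] avail[A=22 B=34 C=19] open={R4}
Step 8: cancel R4 -> on_hand[A=22 B=34 C=26] avail[A=22 B=34 C=26] open={}
Step 9: reserve R5 B 9 -> on_hand[A=22 B=34 C=26] avail[A=22 B=25 C=26] open={R5}
Step 10: reserve R6 A 1 -> on_hand[A=22 B=34 C=26] avail[A=21 B=25 C=26] open={R5,R6}
Step 11: reserve R7 A 1 -> on_hand[A=22 B=34 C=26] avail[A=20 B=25 C=26] open={R5,R6,R7}
Step 12: reserve R8 B 2 -> on_hand[A=22 B=34 C=26] avail[A=20 B=23 C=26] open={R5,R6,R7,R8}
Step 13: reserve R9 A 7 -> on_hand[A=22 B=34 C=26] avail[A=13 B=23 C=26] open={R5,R6,R7,R8,R9}
Step 14: reserve R10 B 2 -> on_hand[A=22 B=34 C=26] avail[A=13 B=21 C=26] open={R10,R5,R6,R7,R8,R9}

Answer: A: 13
B: 21
C: 26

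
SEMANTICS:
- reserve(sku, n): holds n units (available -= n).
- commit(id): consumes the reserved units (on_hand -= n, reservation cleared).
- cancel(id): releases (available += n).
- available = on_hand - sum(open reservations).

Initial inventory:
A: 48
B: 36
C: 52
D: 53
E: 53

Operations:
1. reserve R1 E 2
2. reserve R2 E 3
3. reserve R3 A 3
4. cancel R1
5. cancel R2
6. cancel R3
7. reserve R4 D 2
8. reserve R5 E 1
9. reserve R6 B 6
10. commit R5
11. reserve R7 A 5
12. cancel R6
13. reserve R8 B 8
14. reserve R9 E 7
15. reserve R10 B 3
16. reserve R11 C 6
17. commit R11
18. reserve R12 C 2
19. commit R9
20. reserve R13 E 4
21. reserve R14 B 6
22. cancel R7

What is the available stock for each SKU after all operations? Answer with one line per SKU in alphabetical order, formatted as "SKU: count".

Answer: A: 48
B: 19
C: 44
D: 51
E: 41

Derivation:
Step 1: reserve R1 E 2 -> on_hand[A=48 B=36 C=52 D=53 E=53] avail[A=48 B=36 C=52 D=53 E=51] open={R1}
Step 2: reserve R2 E 3 -> on_hand[A=48 B=36 C=52 D=53 E=53] avail[A=48 B=36 C=52 D=53 E=48] open={R1,R2}
Step 3: reserve R3 A 3 -> on_hand[A=48 B=36 C=52 D=53 E=53] avail[A=45 B=36 C=52 D=53 E=48] open={R1,R2,R3}
Step 4: cancel R1 -> on_hand[A=48 B=36 C=52 D=53 E=53] avail[A=45 B=36 C=52 D=53 E=50] open={R2,R3}
Step 5: cancel R2 -> on_hand[A=48 B=36 C=52 D=53 E=53] avail[A=45 B=36 C=52 D=53 E=53] open={R3}
Step 6: cancel R3 -> on_hand[A=48 B=36 C=52 D=53 E=53] avail[A=48 B=36 C=52 D=53 E=53] open={}
Step 7: reserve R4 D 2 -> on_hand[A=48 B=36 C=52 D=53 E=53] avail[A=48 B=36 C=52 D=51 E=53] open={R4}
Step 8: reserve R5 E 1 -> on_hand[A=48 B=36 C=52 D=53 E=53] avail[A=48 B=36 C=52 D=51 E=52] open={R4,R5}
Step 9: reserve R6 B 6 -> on_hand[A=48 B=36 C=52 D=53 E=53] avail[A=48 B=30 C=52 D=51 E=52] open={R4,R5,R6}
Step 10: commit R5 -> on_hand[A=48 B=36 C=52 D=53 E=52] avail[A=48 B=30 C=52 D=51 E=52] open={R4,R6}
Step 11: reserve R7 A 5 -> on_hand[A=48 B=36 C=52 D=53 E=52] avail[A=43 B=30 C=52 D=51 E=52] open={R4,R6,R7}
Step 12: cancel R6 -> on_hand[A=48 B=36 C=52 D=53 E=52] avail[A=43 B=36 C=52 D=51 E=52] open={R4,R7}
Step 13: reserve R8 B 8 -> on_hand[A=48 B=36 C=52 D=53 E=52] avail[A=43 B=28 C=52 D=51 E=52] open={R4,R7,R8}
Step 14: reserve R9 E 7 -> on_hand[A=48 B=36 C=52 D=53 E=52] avail[A=43 B=28 C=52 D=51 E=45] open={R4,R7,R8,R9}
Step 15: reserve R10 B 3 -> on_hand[A=48 B=36 C=52 D=53 E=52] avail[A=43 B=25 C=52 D=51 E=45] open={R10,R4,R7,R8,R9}
Step 16: reserve R11 C 6 -> on_hand[A=48 B=36 C=52 D=53 E=52] avail[A=43 B=25 C=46 D=51 E=45] open={R10,R11,R4,R7,R8,R9}
Step 17: commit R11 -> on_hand[A=48 B=36 C=46 D=53 E=52] avail[A=43 B=25 C=46 D=51 E=45] open={R10,R4,R7,R8,R9}
Step 18: reserve R12 C 2 -> on_hand[A=48 B=36 C=46 D=53 E=52] avail[A=43 B=25 C=44 D=51 E=45] open={R10,R12,R4,R7,R8,R9}
Step 19: commit R9 -> on_hand[A=48 B=36 C=46 D=53 E=45] avail[A=43 B=25 C=44 D=51 E=45] open={R10,R12,R4,R7,R8}
Step 20: reserve R13 E 4 -> on_hand[A=48 B=36 C=46 D=53 E=45] avail[A=43 B=25 C=44 D=51 E=41] open={R10,R12,R13,R4,R7,R8}
Step 21: reserve R14 B 6 -> on_hand[A=48 B=36 C=46 D=53 E=45] avail[A=43 B=19 C=44 D=51 E=41] open={R10,R12,R13,R14,R4,R7,R8}
Step 22: cancel R7 -> on_hand[A=48 B=36 C=46 D=53 E=45] avail[A=48 B=19 C=44 D=51 E=41] open={R10,R12,R13,R14,R4,R8}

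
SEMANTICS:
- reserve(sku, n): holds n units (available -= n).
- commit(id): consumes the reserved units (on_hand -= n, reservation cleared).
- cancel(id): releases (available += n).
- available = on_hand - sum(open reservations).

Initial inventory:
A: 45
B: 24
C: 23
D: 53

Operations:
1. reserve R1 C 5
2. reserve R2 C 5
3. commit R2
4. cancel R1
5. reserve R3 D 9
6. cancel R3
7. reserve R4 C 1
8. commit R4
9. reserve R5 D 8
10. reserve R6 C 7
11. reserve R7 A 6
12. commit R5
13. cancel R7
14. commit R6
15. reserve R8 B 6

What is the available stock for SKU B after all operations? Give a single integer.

Step 1: reserve R1 C 5 -> on_hand[A=45 B=24 C=23 D=53] avail[A=45 B=24 C=18 D=53] open={R1}
Step 2: reserve R2 C 5 -> on_hand[A=45 B=24 C=23 D=53] avail[A=45 B=24 C=13 D=53] open={R1,R2}
Step 3: commit R2 -> on_hand[A=45 B=24 C=18 D=53] avail[A=45 B=24 C=13 D=53] open={R1}
Step 4: cancel R1 -> on_hand[A=45 B=24 C=18 D=53] avail[A=45 B=24 C=18 D=53] open={}
Step 5: reserve R3 D 9 -> on_hand[A=45 B=24 C=18 D=53] avail[A=45 B=24 C=18 D=44] open={R3}
Step 6: cancel R3 -> on_hand[A=45 B=24 C=18 D=53] avail[A=45 B=24 C=18 D=53] open={}
Step 7: reserve R4 C 1 -> on_hand[A=45 B=24 C=18 D=53] avail[A=45 B=24 C=17 D=53] open={R4}
Step 8: commit R4 -> on_hand[A=45 B=24 C=17 D=53] avail[A=45 B=24 C=17 D=53] open={}
Step 9: reserve R5 D 8 -> on_hand[A=45 B=24 C=17 D=53] avail[A=45 B=24 C=17 D=45] open={R5}
Step 10: reserve R6 C 7 -> on_hand[A=45 B=24 C=17 D=53] avail[A=45 B=24 C=10 D=45] open={R5,R6}
Step 11: reserve R7 A 6 -> on_hand[A=45 B=24 C=17 D=53] avail[A=39 B=24 C=10 D=45] open={R5,R6,R7}
Step 12: commit R5 -> on_hand[A=45 B=24 C=17 D=45] avail[A=39 B=24 C=10 D=45] open={R6,R7}
Step 13: cancel R7 -> on_hand[A=45 B=24 C=17 D=45] avail[A=45 B=24 C=10 D=45] open={R6}
Step 14: commit R6 -> on_hand[A=45 B=24 C=10 D=45] avail[A=45 B=24 C=10 D=45] open={}
Step 15: reserve R8 B 6 -> on_hand[A=45 B=24 C=10 D=45] avail[A=45 B=18 C=10 D=45] open={R8}
Final available[B] = 18

Answer: 18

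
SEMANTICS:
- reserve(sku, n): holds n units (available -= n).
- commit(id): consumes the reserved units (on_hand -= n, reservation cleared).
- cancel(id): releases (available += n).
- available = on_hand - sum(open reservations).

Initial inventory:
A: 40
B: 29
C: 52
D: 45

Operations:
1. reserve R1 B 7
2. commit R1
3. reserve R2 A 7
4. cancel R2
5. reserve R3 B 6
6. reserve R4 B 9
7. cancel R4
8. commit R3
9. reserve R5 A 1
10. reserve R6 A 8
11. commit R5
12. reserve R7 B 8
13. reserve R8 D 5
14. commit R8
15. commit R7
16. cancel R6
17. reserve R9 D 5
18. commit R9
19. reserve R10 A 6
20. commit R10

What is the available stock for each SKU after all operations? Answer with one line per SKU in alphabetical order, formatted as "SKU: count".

Answer: A: 33
B: 8
C: 52
D: 35

Derivation:
Step 1: reserve R1 B 7 -> on_hand[A=40 B=29 C=52 D=45] avail[A=40 B=22 C=52 D=45] open={R1}
Step 2: commit R1 -> on_hand[A=40 B=22 C=52 D=45] avail[A=40 B=22 C=52 D=45] open={}
Step 3: reserve R2 A 7 -> on_hand[A=40 B=22 C=52 D=45] avail[A=33 B=22 C=52 D=45] open={R2}
Step 4: cancel R2 -> on_hand[A=40 B=22 C=52 D=45] avail[A=40 B=22 C=52 D=45] open={}
Step 5: reserve R3 B 6 -> on_hand[A=40 B=22 C=52 D=45] avail[A=40 B=16 C=52 D=45] open={R3}
Step 6: reserve R4 B 9 -> on_hand[A=40 B=22 C=52 D=45] avail[A=40 B=7 C=52 D=45] open={R3,R4}
Step 7: cancel R4 -> on_hand[A=40 B=22 C=52 D=45] avail[A=40 B=16 C=52 D=45] open={R3}
Step 8: commit R3 -> on_hand[A=40 B=16 C=52 D=45] avail[A=40 B=16 C=52 D=45] open={}
Step 9: reserve R5 A 1 -> on_hand[A=40 B=16 C=52 D=45] avail[A=39 B=16 C=52 D=45] open={R5}
Step 10: reserve R6 A 8 -> on_hand[A=40 B=16 C=52 D=45] avail[A=31 B=16 C=52 D=45] open={R5,R6}
Step 11: commit R5 -> on_hand[A=39 B=16 C=52 D=45] avail[A=31 B=16 C=52 D=45] open={R6}
Step 12: reserve R7 B 8 -> on_hand[A=39 B=16 C=52 D=45] avail[A=31 B=8 C=52 D=45] open={R6,R7}
Step 13: reserve R8 D 5 -> on_hand[A=39 B=16 C=52 D=45] avail[A=31 B=8 C=52 D=40] open={R6,R7,R8}
Step 14: commit R8 -> on_hand[A=39 B=16 C=52 D=40] avail[A=31 B=8 C=52 D=40] open={R6,R7}
Step 15: commit R7 -> on_hand[A=39 B=8 C=52 D=40] avail[A=31 B=8 C=52 D=40] open={R6}
Step 16: cancel R6 -> on_hand[A=39 B=8 C=52 D=40] avail[A=39 B=8 C=52 D=40] open={}
Step 17: reserve R9 D 5 -> on_hand[A=39 B=8 C=52 D=40] avail[A=39 B=8 C=52 D=35] open={R9}
Step 18: commit R9 -> on_hand[A=39 B=8 C=52 D=35] avail[A=39 B=8 C=52 D=35] open={}
Step 19: reserve R10 A 6 -> on_hand[A=39 B=8 C=52 D=35] avail[A=33 B=8 C=52 D=35] open={R10}
Step 20: commit R10 -> on_hand[A=33 B=8 C=52 D=35] avail[A=33 B=8 C=52 D=35] open={}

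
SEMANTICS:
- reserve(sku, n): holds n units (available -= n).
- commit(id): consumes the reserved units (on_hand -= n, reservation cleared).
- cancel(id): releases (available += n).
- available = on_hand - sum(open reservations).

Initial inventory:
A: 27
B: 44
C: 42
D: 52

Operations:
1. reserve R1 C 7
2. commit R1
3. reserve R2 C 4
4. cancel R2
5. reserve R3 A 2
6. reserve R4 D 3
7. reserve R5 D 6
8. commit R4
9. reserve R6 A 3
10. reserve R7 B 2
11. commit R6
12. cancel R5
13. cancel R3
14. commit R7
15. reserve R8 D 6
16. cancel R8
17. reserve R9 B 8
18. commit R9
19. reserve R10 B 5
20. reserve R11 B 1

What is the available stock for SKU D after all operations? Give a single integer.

Answer: 49

Derivation:
Step 1: reserve R1 C 7 -> on_hand[A=27 B=44 C=42 D=52] avail[A=27 B=44 C=35 D=52] open={R1}
Step 2: commit R1 -> on_hand[A=27 B=44 C=35 D=52] avail[A=27 B=44 C=35 D=52] open={}
Step 3: reserve R2 C 4 -> on_hand[A=27 B=44 C=35 D=52] avail[A=27 B=44 C=31 D=52] open={R2}
Step 4: cancel R2 -> on_hand[A=27 B=44 C=35 D=52] avail[A=27 B=44 C=35 D=52] open={}
Step 5: reserve R3 A 2 -> on_hand[A=27 B=44 C=35 D=52] avail[A=25 B=44 C=35 D=52] open={R3}
Step 6: reserve R4 D 3 -> on_hand[A=27 B=44 C=35 D=52] avail[A=25 B=44 C=35 D=49] open={R3,R4}
Step 7: reserve R5 D 6 -> on_hand[A=27 B=44 C=35 D=52] avail[A=25 B=44 C=35 D=43] open={R3,R4,R5}
Step 8: commit R4 -> on_hand[A=27 B=44 C=35 D=49] avail[A=25 B=44 C=35 D=43] open={R3,R5}
Step 9: reserve R6 A 3 -> on_hand[A=27 B=44 C=35 D=49] avail[A=22 B=44 C=35 D=43] open={R3,R5,R6}
Step 10: reserve R7 B 2 -> on_hand[A=27 B=44 C=35 D=49] avail[A=22 B=42 C=35 D=43] open={R3,R5,R6,R7}
Step 11: commit R6 -> on_hand[A=24 B=44 C=35 D=49] avail[A=22 B=42 C=35 D=43] open={R3,R5,R7}
Step 12: cancel R5 -> on_hand[A=24 B=44 C=35 D=49] avail[A=22 B=42 C=35 D=49] open={R3,R7}
Step 13: cancel R3 -> on_hand[A=24 B=44 C=35 D=49] avail[A=24 B=42 C=35 D=49] open={R7}
Step 14: commit R7 -> on_hand[A=24 B=42 C=35 D=49] avail[A=24 B=42 C=35 D=49] open={}
Step 15: reserve R8 D 6 -> on_hand[A=24 B=42 C=35 D=49] avail[A=24 B=42 C=35 D=43] open={R8}
Step 16: cancel R8 -> on_hand[A=24 B=42 C=35 D=49] avail[A=24 B=42 C=35 D=49] open={}
Step 17: reserve R9 B 8 -> on_hand[A=24 B=42 C=35 D=49] avail[A=24 B=34 C=35 D=49] open={R9}
Step 18: commit R9 -> on_hand[A=24 B=34 C=35 D=49] avail[A=24 B=34 C=35 D=49] open={}
Step 19: reserve R10 B 5 -> on_hand[A=24 B=34 C=35 D=49] avail[A=24 B=29 C=35 D=49] open={R10}
Step 20: reserve R11 B 1 -> on_hand[A=24 B=34 C=35 D=49] avail[A=24 B=28 C=35 D=49] open={R10,R11}
Final available[D] = 49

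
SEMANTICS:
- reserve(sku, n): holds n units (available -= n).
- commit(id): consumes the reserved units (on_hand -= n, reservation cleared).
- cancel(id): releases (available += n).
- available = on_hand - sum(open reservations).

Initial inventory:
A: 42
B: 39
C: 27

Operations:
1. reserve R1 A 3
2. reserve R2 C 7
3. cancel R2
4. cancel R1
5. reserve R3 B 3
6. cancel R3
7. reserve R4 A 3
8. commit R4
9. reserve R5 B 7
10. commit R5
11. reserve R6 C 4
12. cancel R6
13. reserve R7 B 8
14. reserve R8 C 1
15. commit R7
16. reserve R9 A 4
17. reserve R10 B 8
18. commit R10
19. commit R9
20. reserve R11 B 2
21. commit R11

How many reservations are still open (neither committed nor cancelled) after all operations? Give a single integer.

Step 1: reserve R1 A 3 -> on_hand[A=42 B=39 C=27] avail[A=39 B=39 C=27] open={R1}
Step 2: reserve R2 C 7 -> on_hand[A=42 B=39 C=27] avail[A=39 B=39 C=20] open={R1,R2}
Step 3: cancel R2 -> on_hand[A=42 B=39 C=27] avail[A=39 B=39 C=27] open={R1}
Step 4: cancel R1 -> on_hand[A=42 B=39 C=27] avail[A=42 B=39 C=27] open={}
Step 5: reserve R3 B 3 -> on_hand[A=42 B=39 C=27] avail[A=42 B=36 C=27] open={R3}
Step 6: cancel R3 -> on_hand[A=42 B=39 C=27] avail[A=42 B=39 C=27] open={}
Step 7: reserve R4 A 3 -> on_hand[A=42 B=39 C=27] avail[A=39 B=39 C=27] open={R4}
Step 8: commit R4 -> on_hand[A=39 B=39 C=27] avail[A=39 B=39 C=27] open={}
Step 9: reserve R5 B 7 -> on_hand[A=39 B=39 C=27] avail[A=39 B=32 C=27] open={R5}
Step 10: commit R5 -> on_hand[A=39 B=32 C=27] avail[A=39 B=32 C=27] open={}
Step 11: reserve R6 C 4 -> on_hand[A=39 B=32 C=27] avail[A=39 B=32 C=23] open={R6}
Step 12: cancel R6 -> on_hand[A=39 B=32 C=27] avail[A=39 B=32 C=27] open={}
Step 13: reserve R7 B 8 -> on_hand[A=39 B=32 C=27] avail[A=39 B=24 C=27] open={R7}
Step 14: reserve R8 C 1 -> on_hand[A=39 B=32 C=27] avail[A=39 B=24 C=26] open={R7,R8}
Step 15: commit R7 -> on_hand[A=39 B=24 C=27] avail[A=39 B=24 C=26] open={R8}
Step 16: reserve R9 A 4 -> on_hand[A=39 B=24 C=27] avail[A=35 B=24 C=26] open={R8,R9}
Step 17: reserve R10 B 8 -> on_hand[A=39 B=24 C=27] avail[A=35 B=16 C=26] open={R10,R8,R9}
Step 18: commit R10 -> on_hand[A=39 B=16 C=27] avail[A=35 B=16 C=26] open={R8,R9}
Step 19: commit R9 -> on_hand[A=35 B=16 C=27] avail[A=35 B=16 C=26] open={R8}
Step 20: reserve R11 B 2 -> on_hand[A=35 B=16 C=27] avail[A=35 B=14 C=26] open={R11,R8}
Step 21: commit R11 -> on_hand[A=35 B=14 C=27] avail[A=35 B=14 C=26] open={R8}
Open reservations: ['R8'] -> 1

Answer: 1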